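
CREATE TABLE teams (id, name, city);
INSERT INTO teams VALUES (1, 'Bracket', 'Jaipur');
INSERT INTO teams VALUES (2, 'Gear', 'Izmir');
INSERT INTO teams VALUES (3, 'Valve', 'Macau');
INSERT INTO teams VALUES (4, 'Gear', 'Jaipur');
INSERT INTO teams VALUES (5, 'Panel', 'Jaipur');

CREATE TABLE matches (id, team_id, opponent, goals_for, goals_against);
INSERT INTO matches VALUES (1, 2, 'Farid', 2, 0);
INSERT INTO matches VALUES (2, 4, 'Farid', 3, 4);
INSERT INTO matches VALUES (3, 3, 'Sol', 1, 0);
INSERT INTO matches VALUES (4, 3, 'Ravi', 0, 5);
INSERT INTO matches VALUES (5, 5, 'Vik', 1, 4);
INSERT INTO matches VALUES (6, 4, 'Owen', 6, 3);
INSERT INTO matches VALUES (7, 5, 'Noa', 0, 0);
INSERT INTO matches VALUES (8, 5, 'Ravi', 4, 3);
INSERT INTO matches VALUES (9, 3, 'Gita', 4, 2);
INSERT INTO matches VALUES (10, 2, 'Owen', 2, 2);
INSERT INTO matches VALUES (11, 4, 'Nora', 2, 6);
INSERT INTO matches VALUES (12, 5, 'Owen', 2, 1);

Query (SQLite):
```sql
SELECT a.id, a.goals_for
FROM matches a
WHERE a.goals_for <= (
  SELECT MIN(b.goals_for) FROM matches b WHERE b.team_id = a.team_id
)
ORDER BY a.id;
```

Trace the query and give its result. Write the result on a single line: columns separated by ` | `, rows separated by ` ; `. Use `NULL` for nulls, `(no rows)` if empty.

1 | 2 ; 4 | 0 ; 7 | 0 ; 10 | 2 ; 11 | 2

For each matches row a, compute MIN(goals_for) over rows sharing a.team_id.
Keep row a if a.goals_for <= that per-group MIN.
  team_id=2: MIN(goals_for) = 2
  team_id=3: MIN(goals_for) = 0
  team_id=4: MIN(goals_for) = 2
  team_id=5: MIN(goals_for) = 0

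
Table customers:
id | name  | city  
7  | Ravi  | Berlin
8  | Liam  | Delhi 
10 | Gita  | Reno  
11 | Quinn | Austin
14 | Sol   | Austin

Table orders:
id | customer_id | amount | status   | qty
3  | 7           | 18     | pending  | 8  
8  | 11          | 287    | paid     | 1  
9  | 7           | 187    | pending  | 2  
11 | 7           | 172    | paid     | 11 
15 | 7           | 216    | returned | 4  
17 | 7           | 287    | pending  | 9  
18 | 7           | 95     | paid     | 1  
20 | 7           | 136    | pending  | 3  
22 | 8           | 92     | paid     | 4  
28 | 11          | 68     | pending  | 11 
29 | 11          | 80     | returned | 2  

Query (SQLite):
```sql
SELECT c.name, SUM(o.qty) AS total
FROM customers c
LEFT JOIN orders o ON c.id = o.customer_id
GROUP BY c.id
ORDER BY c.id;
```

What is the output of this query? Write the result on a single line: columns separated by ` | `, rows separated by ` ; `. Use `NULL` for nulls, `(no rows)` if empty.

LEFT JOIN keeps every customers row; unmatched ones get NULL for orders columns.
Group by customers.id and compute SUM(o.qty). SUM over an all-NULL group is NULL.
  7: ids {3, 9, 11, 15, 17, 18, 20} → SUM(o.qty)=38
  8: ids {22} → SUM(o.qty)=4
  10: ids {—} → SUM(o.qty)=NULL
  11: ids {8, 28, 29} → SUM(o.qty)=14
  14: ids {—} → SUM(o.qty)=NULL

Ravi | 38 ; Liam | 4 ; Gita | NULL ; Quinn | 14 ; Sol | NULL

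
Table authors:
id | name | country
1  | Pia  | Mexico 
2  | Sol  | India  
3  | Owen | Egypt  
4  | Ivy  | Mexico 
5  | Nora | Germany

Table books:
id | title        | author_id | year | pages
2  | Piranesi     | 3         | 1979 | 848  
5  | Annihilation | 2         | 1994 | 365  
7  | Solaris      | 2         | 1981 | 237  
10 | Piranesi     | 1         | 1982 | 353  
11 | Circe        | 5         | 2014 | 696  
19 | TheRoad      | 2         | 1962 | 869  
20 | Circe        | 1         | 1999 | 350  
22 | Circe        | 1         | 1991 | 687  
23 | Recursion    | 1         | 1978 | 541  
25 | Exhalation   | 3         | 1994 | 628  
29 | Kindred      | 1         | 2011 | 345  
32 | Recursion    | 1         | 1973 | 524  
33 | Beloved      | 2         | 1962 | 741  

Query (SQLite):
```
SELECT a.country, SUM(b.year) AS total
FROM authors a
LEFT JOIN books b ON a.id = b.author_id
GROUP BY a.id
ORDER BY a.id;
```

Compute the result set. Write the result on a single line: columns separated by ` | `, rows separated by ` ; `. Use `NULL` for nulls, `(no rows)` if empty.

Mexico | 11934 ; India | 7899 ; Egypt | 3973 ; Mexico | NULL ; Germany | 2014

LEFT JOIN keeps every authors row; unmatched ones get NULL for books columns.
Group by authors.id and compute SUM(b.year). SUM over an all-NULL group is NULL.
  1: ids {10, 20, 22, 23, 29, 32} → SUM(b.year)=11934
  2: ids {5, 7, 19, 33} → SUM(b.year)=7899
  3: ids {2, 25} → SUM(b.year)=3973
  4: ids {—} → SUM(b.year)=NULL
  5: ids {11} → SUM(b.year)=2014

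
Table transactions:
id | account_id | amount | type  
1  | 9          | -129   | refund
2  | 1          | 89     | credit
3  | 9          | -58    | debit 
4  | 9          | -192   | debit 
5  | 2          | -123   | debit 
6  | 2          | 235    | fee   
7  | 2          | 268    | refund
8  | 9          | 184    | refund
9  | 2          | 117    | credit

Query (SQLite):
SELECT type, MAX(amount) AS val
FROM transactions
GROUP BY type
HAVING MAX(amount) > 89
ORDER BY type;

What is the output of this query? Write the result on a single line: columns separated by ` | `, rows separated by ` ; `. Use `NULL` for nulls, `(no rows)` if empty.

Partition transactions by type; compute MAX(amount) within each group.
HAVING: keep groups where MAX(amount) > 89.
  credit: ids {2, 9} → MAX(amount)=117
  debit: ids {3, 4, 5} → MAX(amount)=-58
  fee: ids {6} → MAX(amount)=235
  refund: ids {1, 7, 8} → MAX(amount)=268

credit | 117 ; fee | 235 ; refund | 268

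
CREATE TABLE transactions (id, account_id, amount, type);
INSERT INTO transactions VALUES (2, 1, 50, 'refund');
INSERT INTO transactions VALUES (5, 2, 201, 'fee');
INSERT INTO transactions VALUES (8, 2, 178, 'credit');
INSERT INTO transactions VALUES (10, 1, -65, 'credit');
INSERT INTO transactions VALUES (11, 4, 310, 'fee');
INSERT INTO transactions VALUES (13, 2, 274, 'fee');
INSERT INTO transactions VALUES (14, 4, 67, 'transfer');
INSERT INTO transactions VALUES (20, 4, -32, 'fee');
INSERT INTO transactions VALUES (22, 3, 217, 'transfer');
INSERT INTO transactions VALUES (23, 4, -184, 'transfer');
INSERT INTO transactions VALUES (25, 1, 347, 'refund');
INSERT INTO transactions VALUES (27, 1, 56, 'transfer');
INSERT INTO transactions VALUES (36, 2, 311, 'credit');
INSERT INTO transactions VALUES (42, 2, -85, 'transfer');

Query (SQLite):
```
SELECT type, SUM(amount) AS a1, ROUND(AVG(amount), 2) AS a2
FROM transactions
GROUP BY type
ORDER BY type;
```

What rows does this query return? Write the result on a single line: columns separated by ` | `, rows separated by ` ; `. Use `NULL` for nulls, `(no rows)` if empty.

credit | 424 | 141.33 ; fee | 753 | 188.25 ; refund | 397 | 198.5 ; transfer | 71 | 14.2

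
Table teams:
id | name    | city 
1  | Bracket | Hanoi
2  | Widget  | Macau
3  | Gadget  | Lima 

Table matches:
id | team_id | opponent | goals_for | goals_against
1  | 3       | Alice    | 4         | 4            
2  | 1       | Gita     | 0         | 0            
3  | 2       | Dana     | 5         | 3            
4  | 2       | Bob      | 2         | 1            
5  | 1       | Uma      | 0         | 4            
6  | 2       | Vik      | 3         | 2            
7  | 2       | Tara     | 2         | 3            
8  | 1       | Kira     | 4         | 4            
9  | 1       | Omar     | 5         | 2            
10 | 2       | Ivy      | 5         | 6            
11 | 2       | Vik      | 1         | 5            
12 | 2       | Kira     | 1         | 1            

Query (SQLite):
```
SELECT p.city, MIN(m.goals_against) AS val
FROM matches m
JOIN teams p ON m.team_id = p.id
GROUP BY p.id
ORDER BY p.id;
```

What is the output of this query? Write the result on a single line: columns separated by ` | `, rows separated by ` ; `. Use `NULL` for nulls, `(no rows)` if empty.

Hanoi | 0 ; Macau | 1 ; Lima | 4

Join each matches row to its teams via team_id.
Group joined rows by teams.id; compute MIN(m.goals_against) per group.
  1: ids {2, 5, 8, 9} → MIN(m.goals_against)=0
  2: ids {3, 4, 6, 7, 10, 11, 12} → MIN(m.goals_against)=1
  3: ids {1} → MIN(m.goals_against)=4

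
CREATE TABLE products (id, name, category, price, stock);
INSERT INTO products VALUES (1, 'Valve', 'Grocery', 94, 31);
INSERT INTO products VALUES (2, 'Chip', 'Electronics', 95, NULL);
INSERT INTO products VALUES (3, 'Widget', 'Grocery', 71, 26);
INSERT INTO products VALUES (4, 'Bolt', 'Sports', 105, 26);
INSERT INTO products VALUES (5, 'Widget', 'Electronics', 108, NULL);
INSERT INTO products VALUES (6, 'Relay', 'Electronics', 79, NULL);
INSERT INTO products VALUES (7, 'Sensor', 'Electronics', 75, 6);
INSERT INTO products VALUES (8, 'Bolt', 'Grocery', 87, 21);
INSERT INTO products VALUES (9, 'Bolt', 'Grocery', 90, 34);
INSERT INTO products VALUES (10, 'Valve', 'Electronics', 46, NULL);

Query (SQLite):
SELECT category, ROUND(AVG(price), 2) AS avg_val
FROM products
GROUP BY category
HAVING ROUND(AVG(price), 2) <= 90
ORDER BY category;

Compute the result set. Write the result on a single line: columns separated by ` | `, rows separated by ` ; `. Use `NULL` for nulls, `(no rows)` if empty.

Partition products by category; compute ROUND(AVG(price), 2) within each group.
HAVING: keep groups where ROUND(AVG(price), 2) <= 90.
  Electronics: ids {2, 5, 6, 7, 10} → ROUND(AVG(price), 2)=80.6
  Grocery: ids {1, 3, 8, 9} → ROUND(AVG(price), 2)=85.5
  Sports: ids {4} → ROUND(AVG(price), 2)=105

Electronics | 80.6 ; Grocery | 85.5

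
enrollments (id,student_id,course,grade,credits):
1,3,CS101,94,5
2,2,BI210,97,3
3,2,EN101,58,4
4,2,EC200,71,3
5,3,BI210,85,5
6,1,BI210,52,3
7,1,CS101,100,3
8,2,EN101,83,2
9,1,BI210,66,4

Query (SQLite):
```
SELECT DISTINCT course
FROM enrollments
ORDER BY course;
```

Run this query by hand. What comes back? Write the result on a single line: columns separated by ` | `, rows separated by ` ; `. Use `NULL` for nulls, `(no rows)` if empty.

Collect distinct course values from enrollments.

BI210 ; CS101 ; EC200 ; EN101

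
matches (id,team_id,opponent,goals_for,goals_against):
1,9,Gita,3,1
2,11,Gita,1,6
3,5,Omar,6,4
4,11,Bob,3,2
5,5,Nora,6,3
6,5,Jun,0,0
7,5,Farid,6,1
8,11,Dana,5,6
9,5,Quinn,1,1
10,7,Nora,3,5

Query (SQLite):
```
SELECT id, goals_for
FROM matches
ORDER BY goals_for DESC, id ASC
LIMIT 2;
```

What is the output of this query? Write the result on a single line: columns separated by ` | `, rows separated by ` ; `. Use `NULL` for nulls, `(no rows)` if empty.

3 | 6 ; 5 | 6

Sort by goals_for desc, tiebreak id asc: (6, id=3), (6, id=5), (6, id=7), (5, id=8), (3, id=1) …. Take first 2.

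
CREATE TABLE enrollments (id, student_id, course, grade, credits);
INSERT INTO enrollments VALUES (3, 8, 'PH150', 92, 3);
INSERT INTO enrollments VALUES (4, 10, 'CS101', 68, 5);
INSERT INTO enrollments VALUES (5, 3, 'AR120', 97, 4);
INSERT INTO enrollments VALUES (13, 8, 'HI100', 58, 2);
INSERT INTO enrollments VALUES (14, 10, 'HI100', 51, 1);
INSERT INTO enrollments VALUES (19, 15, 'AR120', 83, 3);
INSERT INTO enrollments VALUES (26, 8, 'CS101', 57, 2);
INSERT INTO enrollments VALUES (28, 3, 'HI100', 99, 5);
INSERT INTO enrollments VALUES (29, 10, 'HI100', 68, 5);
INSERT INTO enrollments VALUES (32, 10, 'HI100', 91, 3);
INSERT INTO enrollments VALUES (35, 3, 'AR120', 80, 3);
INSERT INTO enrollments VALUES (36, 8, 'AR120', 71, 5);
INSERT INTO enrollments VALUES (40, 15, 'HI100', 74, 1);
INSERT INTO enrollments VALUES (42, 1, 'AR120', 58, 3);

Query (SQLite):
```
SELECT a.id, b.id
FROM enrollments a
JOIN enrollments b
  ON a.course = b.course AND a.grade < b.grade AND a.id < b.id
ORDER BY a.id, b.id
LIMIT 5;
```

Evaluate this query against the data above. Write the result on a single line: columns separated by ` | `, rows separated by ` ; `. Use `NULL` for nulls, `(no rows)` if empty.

13 | 28 ; 13 | 29 ; 13 | 32 ; 13 | 40 ; 14 | 28

Pairs (a,b) with same course, a.grade < b.grade, a.id < b.id.
course groups: AR120:{5,19,35,36,42} CS101:{4,26} HI100:{13,14,28,29,32,40} PH150:{3}
Ordered by (a.id, b.id); first 5.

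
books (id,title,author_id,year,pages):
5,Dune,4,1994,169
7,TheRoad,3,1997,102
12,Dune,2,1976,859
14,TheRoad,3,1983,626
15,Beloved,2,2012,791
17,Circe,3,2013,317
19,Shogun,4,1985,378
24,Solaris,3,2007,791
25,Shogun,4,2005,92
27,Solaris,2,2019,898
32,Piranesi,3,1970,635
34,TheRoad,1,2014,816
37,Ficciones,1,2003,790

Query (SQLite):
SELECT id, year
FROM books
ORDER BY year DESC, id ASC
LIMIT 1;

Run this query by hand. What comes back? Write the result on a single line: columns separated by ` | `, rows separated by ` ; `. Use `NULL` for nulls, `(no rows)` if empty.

27 | 2019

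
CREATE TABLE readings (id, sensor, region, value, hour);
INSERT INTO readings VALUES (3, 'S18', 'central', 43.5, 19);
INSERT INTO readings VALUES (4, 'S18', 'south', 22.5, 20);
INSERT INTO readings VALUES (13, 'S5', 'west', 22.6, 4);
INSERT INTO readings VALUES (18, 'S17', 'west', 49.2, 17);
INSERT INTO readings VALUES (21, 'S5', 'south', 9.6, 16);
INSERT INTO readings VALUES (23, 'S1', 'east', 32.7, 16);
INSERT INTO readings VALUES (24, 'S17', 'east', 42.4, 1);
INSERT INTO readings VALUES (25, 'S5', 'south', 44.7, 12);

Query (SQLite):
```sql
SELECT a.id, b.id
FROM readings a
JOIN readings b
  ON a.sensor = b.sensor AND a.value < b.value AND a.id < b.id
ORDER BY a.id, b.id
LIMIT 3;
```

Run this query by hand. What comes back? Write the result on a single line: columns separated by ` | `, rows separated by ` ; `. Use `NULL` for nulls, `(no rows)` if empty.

Pairs (a,b) with same sensor, a.value < b.value, a.id < b.id.
sensor groups: S1:{23} S17:{18,24} S18:{3,4} S5:{13,21,25}
Ordered by (a.id, b.id); first 3.

13 | 25 ; 21 | 25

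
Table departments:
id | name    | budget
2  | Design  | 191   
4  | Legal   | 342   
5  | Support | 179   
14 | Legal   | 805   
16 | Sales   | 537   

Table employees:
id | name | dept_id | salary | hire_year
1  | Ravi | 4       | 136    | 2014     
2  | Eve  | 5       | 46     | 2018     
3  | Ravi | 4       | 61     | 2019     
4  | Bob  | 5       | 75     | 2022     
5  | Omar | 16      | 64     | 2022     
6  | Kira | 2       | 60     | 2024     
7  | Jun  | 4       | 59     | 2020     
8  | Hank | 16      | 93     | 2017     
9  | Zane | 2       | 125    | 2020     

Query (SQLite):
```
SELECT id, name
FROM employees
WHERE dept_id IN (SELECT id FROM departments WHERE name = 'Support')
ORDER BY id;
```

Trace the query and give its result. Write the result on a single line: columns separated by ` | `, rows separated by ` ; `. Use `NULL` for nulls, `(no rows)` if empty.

2 | Eve ; 4 | Bob

Inner query: departments.id where name = 'Support'.
Outer: keep employees rows whose dept_id is in that set.
Inner query → {5}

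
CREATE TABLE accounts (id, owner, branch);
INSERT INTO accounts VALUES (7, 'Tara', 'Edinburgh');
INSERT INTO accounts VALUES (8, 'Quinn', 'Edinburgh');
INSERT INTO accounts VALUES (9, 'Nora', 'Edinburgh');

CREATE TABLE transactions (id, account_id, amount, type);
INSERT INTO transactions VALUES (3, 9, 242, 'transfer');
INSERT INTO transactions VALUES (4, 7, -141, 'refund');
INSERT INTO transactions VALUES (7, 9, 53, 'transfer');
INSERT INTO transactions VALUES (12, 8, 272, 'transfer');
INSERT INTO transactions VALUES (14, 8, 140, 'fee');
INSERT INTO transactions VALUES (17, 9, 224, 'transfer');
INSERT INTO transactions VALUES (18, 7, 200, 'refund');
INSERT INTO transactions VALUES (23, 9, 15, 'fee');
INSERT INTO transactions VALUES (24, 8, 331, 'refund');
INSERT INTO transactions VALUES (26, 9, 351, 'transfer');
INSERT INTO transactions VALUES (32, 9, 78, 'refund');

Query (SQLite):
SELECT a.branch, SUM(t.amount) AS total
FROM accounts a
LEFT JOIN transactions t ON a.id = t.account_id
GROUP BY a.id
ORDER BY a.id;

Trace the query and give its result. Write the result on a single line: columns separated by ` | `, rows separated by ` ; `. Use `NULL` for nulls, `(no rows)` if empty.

LEFT JOIN keeps every accounts row; unmatched ones get NULL for transactions columns.
Group by accounts.id and compute SUM(t.amount). SUM over an all-NULL group is NULL.
  7: ids {4, 18} → SUM(t.amount)=59
  8: ids {12, 14, 24} → SUM(t.amount)=743
  9: ids {3, 7, 17, 23, 26, 32} → SUM(t.amount)=963

Edinburgh | 59 ; Edinburgh | 743 ; Edinburgh | 963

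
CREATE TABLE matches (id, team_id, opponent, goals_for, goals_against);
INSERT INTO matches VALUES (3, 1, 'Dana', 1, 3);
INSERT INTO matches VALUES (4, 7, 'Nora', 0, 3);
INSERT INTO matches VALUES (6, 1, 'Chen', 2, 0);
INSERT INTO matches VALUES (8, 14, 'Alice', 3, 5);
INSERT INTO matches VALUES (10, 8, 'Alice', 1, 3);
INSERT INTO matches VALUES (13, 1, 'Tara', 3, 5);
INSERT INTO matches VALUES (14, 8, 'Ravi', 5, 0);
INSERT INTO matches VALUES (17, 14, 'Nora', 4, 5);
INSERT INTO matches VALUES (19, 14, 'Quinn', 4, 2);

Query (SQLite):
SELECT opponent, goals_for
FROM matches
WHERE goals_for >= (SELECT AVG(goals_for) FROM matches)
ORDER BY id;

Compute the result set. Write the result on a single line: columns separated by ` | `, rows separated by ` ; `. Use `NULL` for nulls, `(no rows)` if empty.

Alice | 3 ; Tara | 3 ; Ravi | 5 ; Nora | 4 ; Quinn | 4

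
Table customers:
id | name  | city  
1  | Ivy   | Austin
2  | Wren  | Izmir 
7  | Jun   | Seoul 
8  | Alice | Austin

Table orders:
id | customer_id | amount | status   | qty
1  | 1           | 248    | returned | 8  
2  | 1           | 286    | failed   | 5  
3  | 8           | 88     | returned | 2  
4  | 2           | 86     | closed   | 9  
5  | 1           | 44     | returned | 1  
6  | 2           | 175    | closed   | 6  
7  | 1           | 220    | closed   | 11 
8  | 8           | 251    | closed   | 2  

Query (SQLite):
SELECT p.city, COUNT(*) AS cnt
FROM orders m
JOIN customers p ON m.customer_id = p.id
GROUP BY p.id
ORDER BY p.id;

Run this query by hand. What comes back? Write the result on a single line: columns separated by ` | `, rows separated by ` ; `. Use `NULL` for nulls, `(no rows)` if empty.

Join each orders row to its customers via customer_id.
Group joined rows by customers.id; compute COUNT(*) per group.
  1: ids {1, 2, 5, 7} → COUNT(*)=4
  2: ids {4, 6} → COUNT(*)=2
  8: ids {3, 8} → COUNT(*)=2

Austin | 4 ; Izmir | 2 ; Austin | 2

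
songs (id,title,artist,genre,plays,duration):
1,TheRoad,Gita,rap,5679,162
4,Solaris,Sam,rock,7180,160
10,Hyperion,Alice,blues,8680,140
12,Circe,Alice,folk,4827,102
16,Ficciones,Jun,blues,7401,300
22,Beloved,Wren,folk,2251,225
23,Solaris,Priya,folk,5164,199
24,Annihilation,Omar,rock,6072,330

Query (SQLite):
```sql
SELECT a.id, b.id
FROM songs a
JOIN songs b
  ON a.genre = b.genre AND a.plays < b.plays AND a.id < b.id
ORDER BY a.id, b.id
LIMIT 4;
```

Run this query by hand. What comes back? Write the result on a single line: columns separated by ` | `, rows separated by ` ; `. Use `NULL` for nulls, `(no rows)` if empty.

Pairs (a,b) with same genre, a.plays < b.plays, a.id < b.id.
genre groups: blues:{10,16} folk:{12,22,23} rap:{1} rock:{4,24}
Ordered by (a.id, b.id); first 4.

12 | 23 ; 22 | 23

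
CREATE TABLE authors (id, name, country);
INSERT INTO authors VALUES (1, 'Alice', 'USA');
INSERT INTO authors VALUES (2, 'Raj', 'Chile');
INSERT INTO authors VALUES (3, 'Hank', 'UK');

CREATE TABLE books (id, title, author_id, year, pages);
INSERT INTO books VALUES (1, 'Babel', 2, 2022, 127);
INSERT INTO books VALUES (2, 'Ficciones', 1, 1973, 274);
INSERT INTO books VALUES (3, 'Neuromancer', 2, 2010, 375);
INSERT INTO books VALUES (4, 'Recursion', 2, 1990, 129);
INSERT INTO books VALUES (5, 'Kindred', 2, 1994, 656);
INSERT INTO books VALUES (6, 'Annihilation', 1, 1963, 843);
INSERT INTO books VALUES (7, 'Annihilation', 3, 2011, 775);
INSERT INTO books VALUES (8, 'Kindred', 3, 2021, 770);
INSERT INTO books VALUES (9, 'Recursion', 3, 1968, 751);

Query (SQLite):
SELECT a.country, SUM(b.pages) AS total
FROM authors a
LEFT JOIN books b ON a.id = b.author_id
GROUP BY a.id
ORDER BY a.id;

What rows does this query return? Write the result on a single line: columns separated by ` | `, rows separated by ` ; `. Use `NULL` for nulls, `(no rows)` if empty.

USA | 1117 ; Chile | 1287 ; UK | 2296

LEFT JOIN keeps every authors row; unmatched ones get NULL for books columns.
Group by authors.id and compute SUM(b.pages). SUM over an all-NULL group is NULL.
  1: ids {2, 6} → SUM(b.pages)=1117
  2: ids {1, 3, 4, 5} → SUM(b.pages)=1287
  3: ids {7, 8, 9} → SUM(b.pages)=2296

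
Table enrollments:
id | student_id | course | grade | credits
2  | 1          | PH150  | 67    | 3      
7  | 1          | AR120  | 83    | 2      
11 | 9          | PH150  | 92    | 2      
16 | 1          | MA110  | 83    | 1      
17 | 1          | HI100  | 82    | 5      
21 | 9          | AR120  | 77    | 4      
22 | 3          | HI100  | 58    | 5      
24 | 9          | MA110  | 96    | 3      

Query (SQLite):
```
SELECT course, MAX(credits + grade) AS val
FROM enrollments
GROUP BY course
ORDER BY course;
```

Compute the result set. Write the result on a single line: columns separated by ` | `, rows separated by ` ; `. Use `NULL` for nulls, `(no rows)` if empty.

AR120 | 85 ; HI100 | 87 ; MA110 | 99 ; PH150 | 94

For each row compute credits + grade.
Group by course; take MAX of the expression per group.
  AR120: ids {7, 21} → MAX(credits + grade)=85
  HI100: ids {17, 22} → MAX(credits + grade)=87
  MA110: ids {16, 24} → MAX(credits + grade)=99
  PH150: ids {2, 11} → MAX(credits + grade)=94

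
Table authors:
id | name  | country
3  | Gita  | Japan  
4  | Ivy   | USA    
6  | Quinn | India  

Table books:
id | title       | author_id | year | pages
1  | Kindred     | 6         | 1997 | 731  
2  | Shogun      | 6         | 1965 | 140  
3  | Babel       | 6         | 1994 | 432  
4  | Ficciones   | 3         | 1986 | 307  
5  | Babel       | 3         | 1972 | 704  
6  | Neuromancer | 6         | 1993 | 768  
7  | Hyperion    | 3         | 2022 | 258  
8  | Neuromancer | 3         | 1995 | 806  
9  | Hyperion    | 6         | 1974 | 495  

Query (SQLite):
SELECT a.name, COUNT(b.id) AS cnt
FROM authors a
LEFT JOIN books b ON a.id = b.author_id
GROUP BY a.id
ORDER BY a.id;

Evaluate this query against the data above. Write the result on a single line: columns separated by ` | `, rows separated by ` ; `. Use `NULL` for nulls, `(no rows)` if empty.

Gita | 4 ; Ivy | 0 ; Quinn | 5

LEFT JOIN keeps every authors row; unmatched ones get NULL for books columns.
Group by authors.id and compute COUNT(b.id). COUNT(col) of an all-NULL group is 0.
  3: ids {4, 5, 7, 8} → COUNT(b.id)=4
  4: ids {—} → COUNT(b.id)=0
  6: ids {1, 2, 3, 6, 9} → COUNT(b.id)=5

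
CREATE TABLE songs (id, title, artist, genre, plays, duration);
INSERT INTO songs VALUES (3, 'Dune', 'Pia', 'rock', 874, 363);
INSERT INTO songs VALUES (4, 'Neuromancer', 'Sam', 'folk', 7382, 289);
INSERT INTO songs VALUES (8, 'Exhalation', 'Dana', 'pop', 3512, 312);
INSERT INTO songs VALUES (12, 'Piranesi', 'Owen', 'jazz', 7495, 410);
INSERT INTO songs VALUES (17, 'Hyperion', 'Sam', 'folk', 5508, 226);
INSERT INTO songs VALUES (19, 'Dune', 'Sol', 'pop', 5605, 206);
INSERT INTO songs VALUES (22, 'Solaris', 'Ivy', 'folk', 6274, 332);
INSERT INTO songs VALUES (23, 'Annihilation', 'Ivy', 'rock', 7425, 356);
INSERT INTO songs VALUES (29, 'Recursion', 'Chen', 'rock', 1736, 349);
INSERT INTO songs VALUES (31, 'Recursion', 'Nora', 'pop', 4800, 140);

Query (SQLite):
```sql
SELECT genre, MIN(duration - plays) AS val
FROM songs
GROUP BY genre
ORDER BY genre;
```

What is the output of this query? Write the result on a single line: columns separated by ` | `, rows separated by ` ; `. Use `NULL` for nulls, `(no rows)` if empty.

folk | -7093 ; jazz | -7085 ; pop | -5399 ; rock | -7069

For each row compute duration - plays.
Group by genre; take MIN of the expression per group.
  folk: ids {4, 17, 22} → MIN(duration - plays)=-7093
  jazz: ids {12} → MIN(duration - plays)=-7085
  pop: ids {8, 19, 31} → MIN(duration - plays)=-5399
  rock: ids {3, 23, 29} → MIN(duration - plays)=-7069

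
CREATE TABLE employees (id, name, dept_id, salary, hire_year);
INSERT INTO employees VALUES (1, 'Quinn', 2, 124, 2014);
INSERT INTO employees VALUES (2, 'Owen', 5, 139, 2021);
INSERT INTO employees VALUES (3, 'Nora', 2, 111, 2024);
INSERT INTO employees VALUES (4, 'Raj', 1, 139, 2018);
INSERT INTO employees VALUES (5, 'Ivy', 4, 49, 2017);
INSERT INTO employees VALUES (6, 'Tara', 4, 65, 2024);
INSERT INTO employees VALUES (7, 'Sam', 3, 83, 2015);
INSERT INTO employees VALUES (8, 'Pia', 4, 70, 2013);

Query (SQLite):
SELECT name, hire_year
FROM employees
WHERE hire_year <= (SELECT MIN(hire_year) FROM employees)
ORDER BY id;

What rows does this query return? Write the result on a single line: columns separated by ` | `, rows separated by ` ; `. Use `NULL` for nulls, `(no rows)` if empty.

Scalar subquery: MIN(hire_year) over all employees rows = 2013.
Keep rows where hire_year <= that value.

Pia | 2013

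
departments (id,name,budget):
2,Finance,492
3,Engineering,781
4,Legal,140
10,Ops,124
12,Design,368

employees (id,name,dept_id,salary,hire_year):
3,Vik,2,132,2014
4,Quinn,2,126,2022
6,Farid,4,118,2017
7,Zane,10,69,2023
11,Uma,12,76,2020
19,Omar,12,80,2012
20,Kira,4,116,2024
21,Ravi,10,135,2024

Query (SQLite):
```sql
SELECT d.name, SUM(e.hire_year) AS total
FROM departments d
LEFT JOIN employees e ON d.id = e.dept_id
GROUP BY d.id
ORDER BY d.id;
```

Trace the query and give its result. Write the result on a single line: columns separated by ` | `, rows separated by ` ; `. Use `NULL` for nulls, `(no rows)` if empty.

Finance | 4036 ; Engineering | NULL ; Legal | 4041 ; Ops | 4047 ; Design | 4032

LEFT JOIN keeps every departments row; unmatched ones get NULL for employees columns.
Group by departments.id and compute SUM(e.hire_year). SUM over an all-NULL group is NULL.
  2: ids {3, 4} → SUM(e.hire_year)=4036
  3: ids {—} → SUM(e.hire_year)=NULL
  4: ids {6, 20} → SUM(e.hire_year)=4041
  10: ids {7, 21} → SUM(e.hire_year)=4047
  12: ids {11, 19} → SUM(e.hire_year)=4032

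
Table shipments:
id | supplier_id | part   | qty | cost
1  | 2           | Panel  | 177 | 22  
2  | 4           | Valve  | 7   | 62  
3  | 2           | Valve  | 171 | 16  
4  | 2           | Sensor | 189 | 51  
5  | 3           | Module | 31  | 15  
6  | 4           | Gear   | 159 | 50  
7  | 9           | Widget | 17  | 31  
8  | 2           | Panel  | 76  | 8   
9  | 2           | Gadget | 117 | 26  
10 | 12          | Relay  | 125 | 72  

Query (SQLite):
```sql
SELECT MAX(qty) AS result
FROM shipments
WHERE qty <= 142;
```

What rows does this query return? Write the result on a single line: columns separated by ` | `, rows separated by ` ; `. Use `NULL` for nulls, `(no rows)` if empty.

125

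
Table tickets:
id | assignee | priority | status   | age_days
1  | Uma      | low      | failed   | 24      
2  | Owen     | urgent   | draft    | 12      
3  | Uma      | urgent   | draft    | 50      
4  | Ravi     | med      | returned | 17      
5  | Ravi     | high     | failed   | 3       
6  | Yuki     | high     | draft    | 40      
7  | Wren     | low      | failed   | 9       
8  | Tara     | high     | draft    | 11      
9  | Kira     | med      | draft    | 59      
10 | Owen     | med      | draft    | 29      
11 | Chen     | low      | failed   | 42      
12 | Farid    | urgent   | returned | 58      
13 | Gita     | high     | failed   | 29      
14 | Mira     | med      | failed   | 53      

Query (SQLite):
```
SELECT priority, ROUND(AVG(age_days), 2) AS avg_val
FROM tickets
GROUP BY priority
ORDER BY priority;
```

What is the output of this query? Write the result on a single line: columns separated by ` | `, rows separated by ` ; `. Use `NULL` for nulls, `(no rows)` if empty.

high | 20.75 ; low | 25 ; med | 39.5 ; urgent | 40

Partition tickets by priority; compute ROUND(AVG(age_days), 2) within each group.
  high: ids {5, 6, 8, 13} → ROUND(AVG(age_days), 2)=20.75
  low: ids {1, 7, 11} → ROUND(AVG(age_days), 2)=25
  med: ids {4, 9, 10, 14} → ROUND(AVG(age_days), 2)=39.5
  urgent: ids {2, 3, 12} → ROUND(AVG(age_days), 2)=40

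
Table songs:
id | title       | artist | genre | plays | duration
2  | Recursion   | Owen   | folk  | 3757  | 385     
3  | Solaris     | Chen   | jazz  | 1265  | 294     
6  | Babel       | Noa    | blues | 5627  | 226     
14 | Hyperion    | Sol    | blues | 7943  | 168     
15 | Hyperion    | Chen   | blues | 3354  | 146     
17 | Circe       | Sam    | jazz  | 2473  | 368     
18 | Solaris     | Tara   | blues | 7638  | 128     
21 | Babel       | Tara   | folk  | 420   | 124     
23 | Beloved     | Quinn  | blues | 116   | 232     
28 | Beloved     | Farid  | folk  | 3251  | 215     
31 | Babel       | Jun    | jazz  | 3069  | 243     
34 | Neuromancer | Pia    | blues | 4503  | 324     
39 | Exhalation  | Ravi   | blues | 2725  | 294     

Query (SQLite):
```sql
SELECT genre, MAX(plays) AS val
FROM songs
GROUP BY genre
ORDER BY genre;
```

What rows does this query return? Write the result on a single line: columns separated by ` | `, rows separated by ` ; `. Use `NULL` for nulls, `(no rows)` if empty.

blues | 7943 ; folk | 3757 ; jazz | 3069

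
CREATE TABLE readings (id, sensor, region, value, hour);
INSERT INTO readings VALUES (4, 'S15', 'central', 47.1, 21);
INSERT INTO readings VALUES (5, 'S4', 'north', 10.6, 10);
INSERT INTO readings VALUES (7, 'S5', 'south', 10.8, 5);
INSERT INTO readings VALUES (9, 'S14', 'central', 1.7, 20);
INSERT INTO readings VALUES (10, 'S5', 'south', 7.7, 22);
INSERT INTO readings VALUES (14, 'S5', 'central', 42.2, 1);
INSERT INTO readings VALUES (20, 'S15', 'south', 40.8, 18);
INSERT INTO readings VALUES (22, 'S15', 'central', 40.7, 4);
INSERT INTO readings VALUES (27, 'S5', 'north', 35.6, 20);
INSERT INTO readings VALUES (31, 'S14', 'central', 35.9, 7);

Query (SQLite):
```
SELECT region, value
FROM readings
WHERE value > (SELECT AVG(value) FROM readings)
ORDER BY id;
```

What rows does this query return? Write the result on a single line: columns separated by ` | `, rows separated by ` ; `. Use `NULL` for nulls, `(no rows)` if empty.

central | 47.1 ; central | 42.2 ; south | 40.8 ; central | 40.7 ; north | 35.6 ; central | 35.9

Scalar subquery: AVG(value) over all readings rows = 27.31 (≈; comparison uses full precision).
Keep rows where value > that value.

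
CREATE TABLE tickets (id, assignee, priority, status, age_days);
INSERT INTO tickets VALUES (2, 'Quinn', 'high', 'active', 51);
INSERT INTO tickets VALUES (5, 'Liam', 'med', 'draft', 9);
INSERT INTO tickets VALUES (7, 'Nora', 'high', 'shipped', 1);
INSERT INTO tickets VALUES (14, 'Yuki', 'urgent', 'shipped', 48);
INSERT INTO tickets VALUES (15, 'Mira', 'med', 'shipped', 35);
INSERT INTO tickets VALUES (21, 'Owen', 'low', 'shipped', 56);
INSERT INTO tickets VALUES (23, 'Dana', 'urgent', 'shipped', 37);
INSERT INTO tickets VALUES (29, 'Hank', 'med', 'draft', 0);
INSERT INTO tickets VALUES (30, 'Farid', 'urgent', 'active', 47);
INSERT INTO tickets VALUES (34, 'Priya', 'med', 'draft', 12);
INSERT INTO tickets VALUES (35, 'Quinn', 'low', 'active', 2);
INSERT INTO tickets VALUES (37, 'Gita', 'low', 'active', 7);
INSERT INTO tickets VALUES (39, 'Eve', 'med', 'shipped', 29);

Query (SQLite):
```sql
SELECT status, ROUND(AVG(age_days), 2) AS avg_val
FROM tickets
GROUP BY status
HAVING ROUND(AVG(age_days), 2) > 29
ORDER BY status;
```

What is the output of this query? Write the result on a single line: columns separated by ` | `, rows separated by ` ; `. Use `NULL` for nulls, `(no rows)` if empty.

Partition tickets by status; compute ROUND(AVG(age_days), 2) within each group.
HAVING: keep groups where ROUND(AVG(age_days), 2) > 29.
  active: ids {2, 30, 35, 37} → ROUND(AVG(age_days), 2)=26.75
  draft: ids {5, 29, 34} → ROUND(AVG(age_days), 2)=7
  shipped: ids {7, 14, 15, 21, 23, 39} → ROUND(AVG(age_days), 2)=34.33

shipped | 34.33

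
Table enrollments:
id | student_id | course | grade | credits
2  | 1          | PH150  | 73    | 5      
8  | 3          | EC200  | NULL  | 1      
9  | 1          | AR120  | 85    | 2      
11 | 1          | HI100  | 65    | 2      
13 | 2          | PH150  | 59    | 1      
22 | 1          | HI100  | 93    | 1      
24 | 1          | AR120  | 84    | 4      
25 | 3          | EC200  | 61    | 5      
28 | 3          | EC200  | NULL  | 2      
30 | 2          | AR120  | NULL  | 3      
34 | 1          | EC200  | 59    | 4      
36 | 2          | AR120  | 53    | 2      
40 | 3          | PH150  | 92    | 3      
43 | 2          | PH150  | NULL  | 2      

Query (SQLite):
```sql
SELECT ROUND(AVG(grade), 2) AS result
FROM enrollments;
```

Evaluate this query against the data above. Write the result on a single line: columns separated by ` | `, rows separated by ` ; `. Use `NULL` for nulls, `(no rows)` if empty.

All grade values: [73, NULL, 85, 65, 59, 93, 84, 61, NULL, NULL, 59, 53, 92, NULL].
AVG = 724 / 10 (rounded to 2 dp).

72.4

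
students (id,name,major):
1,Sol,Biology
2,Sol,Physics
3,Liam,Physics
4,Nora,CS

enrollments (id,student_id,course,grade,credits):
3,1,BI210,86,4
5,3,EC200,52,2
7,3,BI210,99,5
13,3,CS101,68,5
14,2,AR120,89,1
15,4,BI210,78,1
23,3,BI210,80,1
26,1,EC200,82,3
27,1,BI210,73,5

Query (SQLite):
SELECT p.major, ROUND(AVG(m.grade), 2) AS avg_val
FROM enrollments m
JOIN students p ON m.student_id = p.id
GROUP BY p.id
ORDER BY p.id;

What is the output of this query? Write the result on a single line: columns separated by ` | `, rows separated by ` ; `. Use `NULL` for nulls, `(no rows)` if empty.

Biology | 80.33 ; Physics | 89 ; Physics | 74.75 ; CS | 78

Join each enrollments row to its students via student_id.
Group joined rows by students.id; compute ROUND(AVG(m.grade), 2) per group.
  1: ids {3, 26, 27} → ROUND(AVG(m.grade), 2)=80.33
  2: ids {14} → ROUND(AVG(m.grade), 2)=89
  3: ids {5, 7, 13, 23} → ROUND(AVG(m.grade), 2)=74.75
  4: ids {15} → ROUND(AVG(m.grade), 2)=78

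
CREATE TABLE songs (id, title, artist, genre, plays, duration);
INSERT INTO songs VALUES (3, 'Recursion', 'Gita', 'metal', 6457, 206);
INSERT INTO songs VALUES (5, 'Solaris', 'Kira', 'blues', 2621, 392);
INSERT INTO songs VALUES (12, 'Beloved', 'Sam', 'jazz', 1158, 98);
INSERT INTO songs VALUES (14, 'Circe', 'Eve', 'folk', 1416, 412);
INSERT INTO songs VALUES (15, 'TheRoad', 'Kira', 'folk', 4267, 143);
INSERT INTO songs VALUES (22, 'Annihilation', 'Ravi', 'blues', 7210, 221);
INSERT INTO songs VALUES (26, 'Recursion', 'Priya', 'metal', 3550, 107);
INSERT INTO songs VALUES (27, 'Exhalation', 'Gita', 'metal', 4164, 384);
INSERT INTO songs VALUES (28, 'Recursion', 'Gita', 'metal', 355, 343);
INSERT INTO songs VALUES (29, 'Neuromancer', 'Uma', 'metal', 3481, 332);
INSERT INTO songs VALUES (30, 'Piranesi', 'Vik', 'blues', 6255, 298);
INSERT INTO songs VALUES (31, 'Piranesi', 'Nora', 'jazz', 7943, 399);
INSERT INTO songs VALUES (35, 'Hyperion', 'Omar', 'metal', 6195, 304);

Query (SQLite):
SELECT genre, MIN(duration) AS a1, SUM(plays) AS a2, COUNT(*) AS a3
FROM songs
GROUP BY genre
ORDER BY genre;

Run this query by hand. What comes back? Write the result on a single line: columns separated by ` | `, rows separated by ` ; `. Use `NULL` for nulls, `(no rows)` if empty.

blues | 221 | 16086 | 3 ; folk | 143 | 5683 | 2 ; jazz | 98 | 9101 | 2 ; metal | 107 | 24202 | 6

Group songs by genre.
Per group compute: MIN(duration), SUM(plays), COUNT(*).
  blues: ids {5, 22, 30} → MIN(duration)=221, SUM(plays)=16086, COUNT(*)=3
  folk: ids {14, 15} → MIN(duration)=143, SUM(plays)=5683, COUNT(*)=2
  jazz: ids {12, 31} → MIN(duration)=98, SUM(plays)=9101, COUNT(*)=2
  metal: ids {3, 26, 27, 28, 29, 35} → MIN(duration)=107, SUM(plays)=24202, COUNT(*)=6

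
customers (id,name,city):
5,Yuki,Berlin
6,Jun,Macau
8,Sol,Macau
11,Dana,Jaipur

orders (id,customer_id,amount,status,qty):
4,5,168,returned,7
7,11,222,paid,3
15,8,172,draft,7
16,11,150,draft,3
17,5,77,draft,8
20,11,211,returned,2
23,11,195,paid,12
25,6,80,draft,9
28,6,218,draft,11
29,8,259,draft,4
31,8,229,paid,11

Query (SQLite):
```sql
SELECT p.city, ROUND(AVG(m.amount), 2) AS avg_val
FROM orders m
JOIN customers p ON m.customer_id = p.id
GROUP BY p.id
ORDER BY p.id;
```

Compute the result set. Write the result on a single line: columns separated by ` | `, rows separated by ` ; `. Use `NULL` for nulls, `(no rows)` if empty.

Berlin | 122.5 ; Macau | 149 ; Macau | 220 ; Jaipur | 194.5

Join each orders row to its customers via customer_id.
Group joined rows by customers.id; compute ROUND(AVG(m.amount), 2) per group.
  5: ids {4, 17} → ROUND(AVG(m.amount), 2)=122.5
  6: ids {25, 28} → ROUND(AVG(m.amount), 2)=149
  8: ids {15, 29, 31} → ROUND(AVG(m.amount), 2)=220
  11: ids {7, 16, 20, 23} → ROUND(AVG(m.amount), 2)=194.5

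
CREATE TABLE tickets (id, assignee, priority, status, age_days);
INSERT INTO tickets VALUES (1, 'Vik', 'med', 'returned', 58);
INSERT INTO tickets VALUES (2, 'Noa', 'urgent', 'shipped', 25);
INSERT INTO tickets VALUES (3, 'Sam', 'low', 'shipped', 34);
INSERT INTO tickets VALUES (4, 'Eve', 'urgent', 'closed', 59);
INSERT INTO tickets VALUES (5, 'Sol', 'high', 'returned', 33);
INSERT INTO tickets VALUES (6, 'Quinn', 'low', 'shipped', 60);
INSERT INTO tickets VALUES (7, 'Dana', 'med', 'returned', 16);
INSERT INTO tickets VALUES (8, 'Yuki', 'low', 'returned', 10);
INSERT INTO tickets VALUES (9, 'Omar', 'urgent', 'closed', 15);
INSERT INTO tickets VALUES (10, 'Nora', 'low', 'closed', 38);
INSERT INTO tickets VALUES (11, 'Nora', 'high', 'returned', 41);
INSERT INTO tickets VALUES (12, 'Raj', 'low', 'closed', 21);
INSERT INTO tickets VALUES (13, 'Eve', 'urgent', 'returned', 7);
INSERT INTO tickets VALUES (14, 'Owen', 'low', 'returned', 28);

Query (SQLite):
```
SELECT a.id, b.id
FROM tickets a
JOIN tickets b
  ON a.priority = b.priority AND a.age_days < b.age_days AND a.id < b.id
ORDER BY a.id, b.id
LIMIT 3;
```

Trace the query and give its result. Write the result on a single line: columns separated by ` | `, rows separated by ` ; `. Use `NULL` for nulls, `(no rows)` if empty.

2 | 4 ; 3 | 6 ; 3 | 10

Pairs (a,b) with same priority, a.age_days < b.age_days, a.id < b.id.
priority groups: high:{5,11} low:{3,6,8,10,12,14} med:{1,7} urgent:{2,4,9,13}
Ordered by (a.id, b.id); first 3.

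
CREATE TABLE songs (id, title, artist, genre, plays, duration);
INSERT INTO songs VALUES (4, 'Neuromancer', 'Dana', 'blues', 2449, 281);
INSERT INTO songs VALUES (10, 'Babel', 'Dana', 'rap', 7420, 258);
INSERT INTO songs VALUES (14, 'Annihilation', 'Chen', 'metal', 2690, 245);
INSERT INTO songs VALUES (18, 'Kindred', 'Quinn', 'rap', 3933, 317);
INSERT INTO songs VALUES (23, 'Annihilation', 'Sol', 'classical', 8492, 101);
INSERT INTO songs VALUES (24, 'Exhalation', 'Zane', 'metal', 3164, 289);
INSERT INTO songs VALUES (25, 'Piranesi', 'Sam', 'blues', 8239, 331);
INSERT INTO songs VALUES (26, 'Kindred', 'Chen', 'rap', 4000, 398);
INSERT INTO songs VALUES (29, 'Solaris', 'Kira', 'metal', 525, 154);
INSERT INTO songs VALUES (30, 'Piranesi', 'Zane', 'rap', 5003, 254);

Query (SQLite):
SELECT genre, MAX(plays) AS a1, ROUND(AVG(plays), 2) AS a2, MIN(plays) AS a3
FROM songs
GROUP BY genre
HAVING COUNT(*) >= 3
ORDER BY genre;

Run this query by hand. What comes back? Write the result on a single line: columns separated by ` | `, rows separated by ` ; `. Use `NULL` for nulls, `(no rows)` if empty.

Group songs by genre.
Per group compute: MAX(plays), ROUND(AVG(plays), 2), MIN(plays).
HAVING: drop groups with fewer than 3 rows.
  blues: ids {4, 25} → MAX(plays)=8239, ROUND(AVG(plays), 2)=5344, MIN(plays)=2449
  classical: ids {23} → MAX(plays)=8492, ROUND(AVG(plays), 2)=8492, MIN(plays)=8492
  metal: ids {14, 24, 29} → MAX(plays)=3164, ROUND(AVG(plays), 2)=2126.33, MIN(plays)=525
  rap: ids {10, 18, 26, 30} → MAX(plays)=7420, ROUND(AVG(plays), 2)=5089, MIN(plays)=3933

metal | 3164 | 2126.33 | 525 ; rap | 7420 | 5089 | 3933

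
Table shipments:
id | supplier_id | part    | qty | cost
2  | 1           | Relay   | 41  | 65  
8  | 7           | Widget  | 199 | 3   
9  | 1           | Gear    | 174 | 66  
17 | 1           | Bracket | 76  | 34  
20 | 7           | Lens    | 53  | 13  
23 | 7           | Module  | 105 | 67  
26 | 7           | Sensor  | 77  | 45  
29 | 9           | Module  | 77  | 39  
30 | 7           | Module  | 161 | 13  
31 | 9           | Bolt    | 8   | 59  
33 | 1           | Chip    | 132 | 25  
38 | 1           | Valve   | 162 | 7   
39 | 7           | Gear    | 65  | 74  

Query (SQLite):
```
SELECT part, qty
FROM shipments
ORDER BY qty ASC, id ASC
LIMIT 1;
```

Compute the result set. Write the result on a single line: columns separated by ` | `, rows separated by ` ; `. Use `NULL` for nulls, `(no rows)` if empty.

Sort by qty asc, tiebreak id asc: (8, id=31), (41, id=2), (53, id=20), (65, id=39) …. Take first 1.

Bolt | 8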